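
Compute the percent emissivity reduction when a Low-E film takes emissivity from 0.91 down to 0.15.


Percentage reduction = (1 - coated/uncoated) * 100
  Ratio = 0.15 / 0.91 = 0.1648
  Reduction = (1 - 0.1648) * 100 = 83.5%

83.5%


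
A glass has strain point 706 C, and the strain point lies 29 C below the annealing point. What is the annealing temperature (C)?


T_anneal = T_strain + gap:
  T_anneal = 706 + 29 = 735 C

735 C


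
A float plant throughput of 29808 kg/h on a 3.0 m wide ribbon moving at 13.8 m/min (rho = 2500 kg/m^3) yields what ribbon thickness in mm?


Ribbon cross-section from mass balance:
  Volume rate = throughput / density = 29808 / 2500 = 11.9232 m^3/h
  thickness = volume rate / (speed * 60 * width), i.e.
  thickness = throughput / (60 * speed * width * density) * 1000
  thickness = 29808 / (60 * 13.8 * 3.0 * 2500) * 1000 = 4.8 mm

4.8 mm


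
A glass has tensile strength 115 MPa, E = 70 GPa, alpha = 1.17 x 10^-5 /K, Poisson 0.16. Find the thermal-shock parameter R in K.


Thermal shock resistance: R = sigma * (1 - nu) / (E * alpha)
  Numerator = 115 * (1 - 0.16) = 96.6
  Denominator = 70 * 1000 * (1.17 x 10^-5) = 0.819
  R = 96.6 / 0.819 = 117.9 K

117.9 K


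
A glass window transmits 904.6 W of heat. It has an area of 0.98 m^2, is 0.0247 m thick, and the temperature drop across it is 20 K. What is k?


Fourier's law rearranged: k = Q * t / (A * dT)
  Numerator = 904.6 * 0.0247 = 22.34362
  Denominator = 0.98 * 20 = 19.6
  k = 22.34362 / 19.6 = 1.14 W/mK

1.14 W/mK


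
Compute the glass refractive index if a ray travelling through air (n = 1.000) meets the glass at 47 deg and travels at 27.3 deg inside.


Apply Snell's law: n1 * sin(theta1) = n2 * sin(theta2)
  n2 = n1 * sin(theta1) / sin(theta2)
  sin(47) = 0.731354
  sin(27.3) = 0.45865
  n2 = 1.000 * 0.731354 / 0.45865 = 1.5946

1.5946


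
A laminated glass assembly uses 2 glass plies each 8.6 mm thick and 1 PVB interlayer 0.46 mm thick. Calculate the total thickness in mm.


Total thickness = glass contribution + PVB contribution
  Glass: 2 * 8.6 = 17.2 mm
  PVB: 1 * 0.46 = 0.46 mm
  Total = 17.2 + 0.46 = 17.66 mm

17.66 mm


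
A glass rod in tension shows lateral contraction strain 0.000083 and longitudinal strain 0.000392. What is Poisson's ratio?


Poisson's ratio: nu = lateral strain / axial strain
  nu = 0.000083 / 0.000392 = 0.2117

0.2117


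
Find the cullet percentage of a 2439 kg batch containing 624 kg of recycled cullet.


Cullet ratio = (cullet mass / total batch mass) * 100
  Ratio = 624 / 2439 * 100 = 25.58%

25.58%


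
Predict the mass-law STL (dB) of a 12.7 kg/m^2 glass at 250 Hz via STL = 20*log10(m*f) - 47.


Mass law: STL = 20 * log10(m * f) - 47
  m * f = 12.7 * 250 = 3175
  log10(3175) = 3.50174
  STL = 20 * 3.50174 - 47 = 70.0348 - 47 = 23.0 dB

23.0 dB


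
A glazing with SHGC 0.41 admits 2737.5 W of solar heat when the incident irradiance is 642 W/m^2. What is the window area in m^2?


Rearrange Q = Area * SHGC * Irradiance:
  Area = Q / (SHGC * Irradiance)
  Area = 2737.5 / (0.41 * 642) = 10.4 m^2

10.4 m^2


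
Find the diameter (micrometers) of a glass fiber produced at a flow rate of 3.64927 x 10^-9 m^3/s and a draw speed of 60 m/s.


Cross-sectional area from continuity:
  A = Q / v = 3.64927 x 10^-9 / 60 = 6.082117 x 10^-11 m^2
Diameter from circular cross-section:
  d = sqrt(4A / pi) * 10^6 (m -> um)
  d = sqrt(4 * 6.082117 x 10^-11 / pi) * 10^6 = 8.8 um

8.8 um


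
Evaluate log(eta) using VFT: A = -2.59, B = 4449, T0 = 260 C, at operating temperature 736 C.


VFT equation: log(eta) = A + B / (T - T0)
  T - T0 = 736 - 260 = 476
  B / (T - T0) = 4449 / 476 = 9.347
  log(eta) = -2.59 + 9.347 = 6.757

6.757


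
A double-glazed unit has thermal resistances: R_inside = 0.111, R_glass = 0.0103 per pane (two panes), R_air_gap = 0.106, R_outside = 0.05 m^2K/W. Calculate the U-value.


Total thermal resistance (series):
  R_total = R_in + R_glass + R_air + R_glass + R_out
  R_total = 0.111 + 0.0103 + 0.106 + 0.0103 + 0.05 = 0.2876 m^2K/W
U-value = 1 / R_total = 1 / 0.2876 = 3.477 W/m^2K

3.477 W/m^2K


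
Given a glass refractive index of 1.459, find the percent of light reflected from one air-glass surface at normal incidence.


Fresnel reflectance at normal incidence:
  R = ((n - 1)/(n + 1))^2
  (n - 1)/(n + 1) = (1.459 - 1)/(1.459 + 1) = 0.186661
  R = 0.186661^2 = 0.0348423
  R(%) = 0.0348423 * 100 = 3.484%

3.484%


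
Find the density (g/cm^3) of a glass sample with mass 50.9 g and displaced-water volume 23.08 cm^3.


Use the definition of density:
  rho = mass / volume
  rho = 50.9 / 23.08 = 2.205 g/cm^3

2.205 g/cm^3


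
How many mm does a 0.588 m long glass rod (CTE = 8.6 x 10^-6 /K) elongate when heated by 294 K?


Thermal expansion formula: dL = alpha * L0 * dT
  dL = (8.6 x 10^-6) * 0.588 * 294 = 0.0014867 m
Convert to mm: 0.0014867 * 1000 = 1.4867 mm

1.4867 mm


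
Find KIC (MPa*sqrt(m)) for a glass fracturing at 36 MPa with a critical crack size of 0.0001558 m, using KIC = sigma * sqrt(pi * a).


Fracture toughness: KIC = sigma * sqrt(pi * a)
  pi * a = pi * 0.0001558 = 0.00048946
  sqrt(pi * a) = 0.022124
  KIC = 36 * 0.022124 = 0.796 MPa*sqrt(m)

0.796 MPa*sqrt(m)


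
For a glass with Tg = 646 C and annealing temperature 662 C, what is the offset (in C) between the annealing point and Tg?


Offset = T_anneal - Tg:
  offset = 662 - 646 = 16 C

16 C


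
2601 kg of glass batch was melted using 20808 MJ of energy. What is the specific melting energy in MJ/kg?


Rearrange E = m * s for s:
  s = E / m
  s = 20808 / 2601 = 8.0 MJ/kg

8.0 MJ/kg


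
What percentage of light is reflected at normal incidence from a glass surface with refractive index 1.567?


Fresnel reflectance at normal incidence:
  R = ((n - 1)/(n + 1))^2
  (n - 1)/(n + 1) = (1.567 - 1)/(1.567 + 1) = 0.22088
  R = 0.22088^2 = 0.048788
  R(%) = 0.048788 * 100 = 4.879%

4.879%


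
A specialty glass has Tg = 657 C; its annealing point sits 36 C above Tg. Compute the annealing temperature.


The annealing temperature is Tg plus the offset:
  T_anneal = 657 + 36 = 693 C

693 C


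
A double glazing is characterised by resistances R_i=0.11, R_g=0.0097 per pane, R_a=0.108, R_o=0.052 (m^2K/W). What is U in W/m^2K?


Total thermal resistance (series):
  R_total = R_in + R_glass + R_air + R_glass + R_out
  R_total = 0.11 + 0.0097 + 0.108 + 0.0097 + 0.052 = 0.2894 m^2K/W
U-value = 1 / R_total = 1 / 0.2894 = 3.455 W/m^2K

3.455 W/m^2K


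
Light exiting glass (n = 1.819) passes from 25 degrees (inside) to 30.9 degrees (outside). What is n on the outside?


Apply Snell's law: n1 * sin(theta1) = n2 * sin(theta2)
  n2 = n1 * sin(theta1) / sin(theta2)
  sin(25) = 0.422618
  sin(30.9) = 0.513541
  n2 = 1.819 * 0.422618 / 0.513541 = 1.4969

1.4969


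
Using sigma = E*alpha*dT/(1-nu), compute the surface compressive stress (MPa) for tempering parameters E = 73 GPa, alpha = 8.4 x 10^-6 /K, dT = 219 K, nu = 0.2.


Tempering stress: sigma = E * alpha * dT / (1 - nu)
  E (MPa) = 73 * 1000 = 73000
  Numerator = 73000 * (8.4 x 10^-6) * 219 = 134.2908
  Denominator = 1 - 0.2 = 0.8
  sigma = 134.2908 / 0.8 = 167.9 MPa

167.9 MPa


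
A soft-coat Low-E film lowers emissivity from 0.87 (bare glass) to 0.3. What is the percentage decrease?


Percentage reduction = (1 - coated/uncoated) * 100
  Ratio = 0.3 / 0.87 = 0.3448
  Reduction = (1 - 0.3448) * 100 = 65.5%

65.5%


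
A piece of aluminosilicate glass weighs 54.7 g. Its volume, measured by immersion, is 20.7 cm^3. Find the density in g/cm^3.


Use the definition of density:
  rho = mass / volume
  rho = 54.7 / 20.7 = 2.643 g/cm^3

2.643 g/cm^3


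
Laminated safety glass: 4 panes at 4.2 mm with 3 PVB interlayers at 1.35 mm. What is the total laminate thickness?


Total thickness = glass contribution + PVB contribution
  Glass: 4 * 4.2 = 16.8 mm
  PVB: 3 * 1.35 = 4.05 mm
  Total = 16.8 + 4.05 = 20.85 mm

20.85 mm


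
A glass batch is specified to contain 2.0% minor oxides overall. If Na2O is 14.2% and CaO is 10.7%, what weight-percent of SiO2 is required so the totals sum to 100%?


Known pieces sum to 100%:
  SiO2 = 100 - (others + Na2O + CaO)
  SiO2 = 100 - (2.0 + 14.2 + 10.7) = 73.1%

73.1%


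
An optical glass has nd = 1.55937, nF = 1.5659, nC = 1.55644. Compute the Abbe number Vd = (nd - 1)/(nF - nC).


Abbe number formula: Vd = (nd - 1) / (nF - nC)
  nd - 1 = 1.55937 - 1 = 0.55937
  nF - nC = 1.5659 - 1.55644 = 0.00946
  Vd = 0.55937 / 0.00946 = 59.13

59.13


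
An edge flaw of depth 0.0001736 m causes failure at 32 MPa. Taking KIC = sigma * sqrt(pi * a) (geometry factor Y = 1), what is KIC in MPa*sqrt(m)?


Fracture toughness: KIC = sigma * sqrt(pi * a)
  pi * a = pi * 0.0001736 = 0.00054538
  sqrt(pi * a) = 0.023353
  KIC = 32 * 0.023353 = 0.747 MPa*sqrt(m)

0.747 MPa*sqrt(m)


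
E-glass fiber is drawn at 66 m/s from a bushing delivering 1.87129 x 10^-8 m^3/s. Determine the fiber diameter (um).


Cross-sectional area from continuity:
  A = Q / v = 1.87129 x 10^-8 / 66 = 2.835288 x 10^-10 m^2
Diameter from circular cross-section:
  d = sqrt(4A / pi) * 10^6 (m -> um)
  d = sqrt(4 * 2.835288 x 10^-10 / pi) * 10^6 = 19.0 um

19.0 um


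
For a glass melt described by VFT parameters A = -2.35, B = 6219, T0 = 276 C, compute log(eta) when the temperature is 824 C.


VFT equation: log(eta) = A + B / (T - T0)
  T - T0 = 824 - 276 = 548
  B / (T - T0) = 6219 / 548 = 11.349
  log(eta) = -2.35 + 11.349 = 8.999

8.999


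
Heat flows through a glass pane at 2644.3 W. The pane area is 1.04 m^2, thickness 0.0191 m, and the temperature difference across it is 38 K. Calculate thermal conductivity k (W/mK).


Fourier's law rearranged: k = Q * t / (A * dT)
  Numerator = 2644.3 * 0.0191 = 50.50613
  Denominator = 1.04 * 38 = 39.52
  k = 50.50613 / 39.52 = 1.278 W/mK

1.278 W/mK


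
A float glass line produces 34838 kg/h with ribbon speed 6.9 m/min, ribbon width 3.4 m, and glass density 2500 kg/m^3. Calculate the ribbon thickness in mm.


Ribbon cross-section from mass balance:
  Volume rate = throughput / density = 34838 / 2500 = 13.9352 m^3/h
  thickness = volume rate / (speed * 60 * width), i.e.
  thickness = throughput / (60 * speed * width * density) * 1000
  thickness = 34838 / (60 * 6.9 * 3.4 * 2500) * 1000 = 9.9 mm

9.9 mm


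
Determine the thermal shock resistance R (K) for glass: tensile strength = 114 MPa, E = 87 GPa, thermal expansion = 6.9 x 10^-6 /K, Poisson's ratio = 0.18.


Thermal shock resistance: R = sigma * (1 - nu) / (E * alpha)
  Numerator = 114 * (1 - 0.18) = 93.48
  Denominator = 87 * 1000 * (6.9 x 10^-6) = 0.6003
  R = 93.48 / 0.6003 = 155.7 K

155.7 K


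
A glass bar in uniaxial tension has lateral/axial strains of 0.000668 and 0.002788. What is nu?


Poisson's ratio: nu = lateral strain / axial strain
  nu = 0.000668 / 0.002788 = 0.2396

0.2396


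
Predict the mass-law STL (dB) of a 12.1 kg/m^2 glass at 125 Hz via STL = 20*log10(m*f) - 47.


Mass law: STL = 20 * log10(m * f) - 47
  m * f = 12.1 * 125 = 1512.5
  log10(1512.5) = 3.1797
  STL = 20 * 3.1797 - 47 = 63.594 - 47 = 16.6 dB

16.6 dB


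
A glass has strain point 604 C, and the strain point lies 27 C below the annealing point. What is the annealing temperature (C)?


T_anneal = T_strain + gap:
  T_anneal = 604 + 27 = 631 C

631 C


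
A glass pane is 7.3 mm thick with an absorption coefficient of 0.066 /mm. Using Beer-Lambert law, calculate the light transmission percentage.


Beer-Lambert law: T = exp(-alpha * thickness)
  exponent = -0.066 * 7.3 = -0.4818
  T = exp(-0.4818) = 0.6177
  Percentage = 0.6177 * 100 = 61.77%

61.77%


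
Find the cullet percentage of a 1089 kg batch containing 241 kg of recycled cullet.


Cullet ratio = (cullet mass / total batch mass) * 100
  Ratio = 241 / 1089 * 100 = 22.13%

22.13%


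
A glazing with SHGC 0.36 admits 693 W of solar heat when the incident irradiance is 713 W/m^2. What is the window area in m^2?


Rearrange Q = Area * SHGC * Irradiance:
  Area = Q / (SHGC * Irradiance)
  Area = 693 / (0.36 * 713) = 2.7 m^2

2.7 m^2


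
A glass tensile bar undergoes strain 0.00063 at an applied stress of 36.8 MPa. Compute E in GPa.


Young's modulus: E = stress / strain
  E = 36.8 MPa / 0.00063 = 58412.7 MPa
Convert to GPa: 58412.7 / 1000 = 58.41 GPa

58.41 GPa


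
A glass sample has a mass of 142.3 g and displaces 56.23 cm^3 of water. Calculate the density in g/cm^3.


Use the definition of density:
  rho = mass / volume
  rho = 142.3 / 56.23 = 2.531 g/cm^3

2.531 g/cm^3


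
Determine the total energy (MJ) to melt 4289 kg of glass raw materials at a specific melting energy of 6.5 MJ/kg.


Total energy = mass * specific energy
  E = 4289 * 6.5 = 27878.5 MJ

27878.5 MJ


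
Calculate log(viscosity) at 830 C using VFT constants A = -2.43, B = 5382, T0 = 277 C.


VFT equation: log(eta) = A + B / (T - T0)
  T - T0 = 830 - 277 = 553
  B / (T - T0) = 5382 / 553 = 9.732
  log(eta) = -2.43 + 9.732 = 7.302

7.302


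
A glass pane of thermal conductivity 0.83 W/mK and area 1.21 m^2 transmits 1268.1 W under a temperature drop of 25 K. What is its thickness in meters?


Fourier's law: t = k * A * dT / Q
  t = 0.83 * 1.21 * 25 / 1268.1
  t = 25.1075 / 1268.1 = 0.0198 m

0.0198 m


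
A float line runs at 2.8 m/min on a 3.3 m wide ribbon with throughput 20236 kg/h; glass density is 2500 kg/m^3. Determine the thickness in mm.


Ribbon cross-section from mass balance:
  Volume rate = throughput / density = 20236 / 2500 = 8.0944 m^3/h
  thickness = volume rate / (speed * 60 * width), i.e.
  thickness = throughput / (60 * speed * width * density) * 1000
  thickness = 20236 / (60 * 2.8 * 3.3 * 2500) * 1000 = 14.6 mm

14.6 mm


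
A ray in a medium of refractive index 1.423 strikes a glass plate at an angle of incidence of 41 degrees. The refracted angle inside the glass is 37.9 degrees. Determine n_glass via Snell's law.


Apply Snell's law: n1 * sin(theta1) = n2 * sin(theta2)
  n2 = n1 * sin(theta1) / sin(theta2)
  sin(41) = 0.656059
  sin(37.9) = 0.614285
  n2 = 1.423 * 0.656059 / 0.614285 = 1.5198

1.5198


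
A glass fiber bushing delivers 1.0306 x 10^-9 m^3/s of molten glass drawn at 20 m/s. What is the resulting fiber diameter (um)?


Cross-sectional area from continuity:
  A = Q / v = 1.0306 x 10^-9 / 20 = 5.153 x 10^-11 m^2
Diameter from circular cross-section:
  d = sqrt(4A / pi) * 10^6 (m -> um)
  d = sqrt(4 * 5.153 x 10^-11 / pi) * 10^6 = 8.1 um

8.1 um


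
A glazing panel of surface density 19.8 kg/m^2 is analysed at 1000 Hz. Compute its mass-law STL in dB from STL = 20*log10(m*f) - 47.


Mass law: STL = 20 * log10(m * f) - 47
  m * f = 19.8 * 1000 = 19800
  log10(19800) = 4.29667
  STL = 20 * 4.29667 - 47 = 85.9334 - 47 = 38.9 dB

38.9 dB


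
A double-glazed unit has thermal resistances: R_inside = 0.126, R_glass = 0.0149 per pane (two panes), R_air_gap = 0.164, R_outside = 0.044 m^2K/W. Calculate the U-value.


Total thermal resistance (series):
  R_total = R_in + R_glass + R_air + R_glass + R_out
  R_total = 0.126 + 0.0149 + 0.164 + 0.0149 + 0.044 = 0.3638 m^2K/W
U-value = 1 / R_total = 1 / 0.3638 = 2.749 W/m^2K

2.749 W/m^2K


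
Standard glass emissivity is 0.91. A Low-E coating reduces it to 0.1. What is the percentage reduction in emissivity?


Percentage reduction = (1 - coated/uncoated) * 100
  Ratio = 0.1 / 0.91 = 0.1099
  Reduction = (1 - 0.1099) * 100 = 89.0%

89.0%


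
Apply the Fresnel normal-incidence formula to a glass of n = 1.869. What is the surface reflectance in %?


Fresnel reflectance at normal incidence:
  R = ((n - 1)/(n + 1))^2
  (n - 1)/(n + 1) = (1.869 - 1)/(1.869 + 1) = 0.302893
  R = 0.302893^2 = 0.0917442
  R(%) = 0.0917442 * 100 = 9.174%

9.174%


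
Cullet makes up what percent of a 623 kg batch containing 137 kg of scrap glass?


Cullet ratio = (cullet mass / total batch mass) * 100
  Ratio = 137 / 623 * 100 = 21.99%

21.99%


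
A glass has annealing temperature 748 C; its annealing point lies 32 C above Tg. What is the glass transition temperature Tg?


Rearrange T_anneal = Tg + offset for Tg:
  Tg = T_anneal - offset = 748 - 32 = 716 C

716 C


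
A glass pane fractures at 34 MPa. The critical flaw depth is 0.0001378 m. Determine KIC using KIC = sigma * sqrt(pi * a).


Fracture toughness: KIC = sigma * sqrt(pi * a)
  pi * a = pi * 0.0001378 = 0.000432911
  sqrt(pi * a) = 0.020807
  KIC = 34 * 0.020807 = 0.707 MPa*sqrt(m)

0.707 MPa*sqrt(m)


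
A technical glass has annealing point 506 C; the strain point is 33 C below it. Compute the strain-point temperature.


Strain point = annealing point - difference:
  T_strain = 506 - 33 = 473 C

473 C


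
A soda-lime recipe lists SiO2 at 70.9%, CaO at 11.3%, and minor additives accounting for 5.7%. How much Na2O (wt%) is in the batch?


Pieces sum to 100%:
  Na2O = 100 - (SiO2 + CaO + others)
  Na2O = 100 - (70.9 + 11.3 + 5.7) = 12.1%

12.1%


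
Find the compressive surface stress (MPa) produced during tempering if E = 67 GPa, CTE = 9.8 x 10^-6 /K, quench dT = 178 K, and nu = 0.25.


Tempering stress: sigma = E * alpha * dT / (1 - nu)
  E (MPa) = 67 * 1000 = 67000
  Numerator = 67000 * (9.8 x 10^-6) * 178 = 116.8748
  Denominator = 1 - 0.25 = 0.75
  sigma = 116.8748 / 0.75 = 155.8 MPa

155.8 MPa


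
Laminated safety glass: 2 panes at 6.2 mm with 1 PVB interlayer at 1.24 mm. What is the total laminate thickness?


Total thickness = glass contribution + PVB contribution
  Glass: 2 * 6.2 = 12.4 mm
  PVB: 1 * 1.24 = 1.24 mm
  Total = 12.4 + 1.24 = 13.64 mm

13.64 mm


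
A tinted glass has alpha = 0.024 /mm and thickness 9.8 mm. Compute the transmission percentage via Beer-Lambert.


Beer-Lambert law: T = exp(-alpha * thickness)
  exponent = -0.024 * 9.8 = -0.2352
  T = exp(-0.2352) = 0.7904
  Percentage = 0.7904 * 100 = 79.04%

79.04%


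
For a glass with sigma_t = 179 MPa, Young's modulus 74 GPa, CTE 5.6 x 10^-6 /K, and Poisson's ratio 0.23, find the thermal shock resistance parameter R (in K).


Thermal shock resistance: R = sigma * (1 - nu) / (E * alpha)
  Numerator = 179 * (1 - 0.23) = 137.83
  Denominator = 74 * 1000 * (5.6 x 10^-6) = 0.4144
  R = 137.83 / 0.4144 = 332.6 K

332.6 K


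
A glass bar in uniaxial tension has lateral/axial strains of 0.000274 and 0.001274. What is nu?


Poisson's ratio: nu = lateral strain / axial strain
  nu = 0.000274 / 0.001274 = 0.2151

0.2151


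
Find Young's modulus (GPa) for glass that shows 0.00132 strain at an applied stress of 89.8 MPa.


Young's modulus: E = stress / strain
  E = 89.8 MPa / 0.00132 = 68030.3 MPa
Convert to GPa: 68030.3 / 1000 = 68.03 GPa

68.03 GPa


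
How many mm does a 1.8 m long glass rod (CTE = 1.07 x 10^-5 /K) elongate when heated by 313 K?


Thermal expansion formula: dL = alpha * L0 * dT
  dL = (1.07 x 10^-5) * 1.8 * 313 = 0.00602838 m
Convert to mm: 0.00602838 * 1000 = 6.0284 mm

6.0284 mm


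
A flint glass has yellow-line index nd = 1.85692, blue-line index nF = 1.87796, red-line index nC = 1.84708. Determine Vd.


Abbe number formula: Vd = (nd - 1) / (nF - nC)
  nd - 1 = 1.85692 - 1 = 0.85692
  nF - nC = 1.87796 - 1.84708 = 0.03088
  Vd = 0.85692 / 0.03088 = 27.75

27.75


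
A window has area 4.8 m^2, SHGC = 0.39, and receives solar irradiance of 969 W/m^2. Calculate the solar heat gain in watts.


Solar heat gain: Q = Area * SHGC * Irradiance
  Q = 4.8 * 0.39 * 969 = 1814 W

1814 W


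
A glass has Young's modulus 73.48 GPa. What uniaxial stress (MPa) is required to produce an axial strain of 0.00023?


Rearrange E = sigma / epsilon:
  sigma = E * epsilon
  E (MPa) = 73.48 * 1000 = 73480
  sigma = 73480 * 0.00023 = 16.9 MPa

16.9 MPa


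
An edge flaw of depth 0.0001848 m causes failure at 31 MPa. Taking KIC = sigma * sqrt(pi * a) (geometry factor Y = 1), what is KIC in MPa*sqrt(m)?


Fracture toughness: KIC = sigma * sqrt(pi * a)
  pi * a = pi * 0.0001848 = 0.000580566
  sqrt(pi * a) = 0.024095
  KIC = 31 * 0.024095 = 0.747 MPa*sqrt(m)

0.747 MPa*sqrt(m)


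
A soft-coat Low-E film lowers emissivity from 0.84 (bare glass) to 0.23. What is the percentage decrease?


Percentage reduction = (1 - coated/uncoated) * 100
  Ratio = 0.23 / 0.84 = 0.2738
  Reduction = (1 - 0.2738) * 100 = 72.6%

72.6%


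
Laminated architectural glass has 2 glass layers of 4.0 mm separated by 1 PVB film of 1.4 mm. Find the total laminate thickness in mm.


Total thickness = glass contribution + PVB contribution
  Glass: 2 * 4.0 = 8.0 mm
  PVB: 1 * 1.4 = 1.4 mm
  Total = 8.0 + 1.4 = 9.4 mm

9.4 mm


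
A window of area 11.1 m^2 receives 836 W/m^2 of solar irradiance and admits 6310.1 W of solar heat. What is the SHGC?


Rearrange Q = Area * SHGC * Irradiance:
  SHGC = Q / (Area * Irradiance)
  SHGC = 6310.1 / (11.1 * 836) = 0.68

0.68


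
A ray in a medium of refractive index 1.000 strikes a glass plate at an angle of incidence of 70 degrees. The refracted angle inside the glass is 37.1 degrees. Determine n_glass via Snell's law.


Apply Snell's law: n1 * sin(theta1) = n2 * sin(theta2)
  n2 = n1 * sin(theta1) / sin(theta2)
  sin(70) = 0.939693
  sin(37.1) = 0.603208
  n2 = 1.000 * 0.939693 / 0.603208 = 1.5578

1.5578


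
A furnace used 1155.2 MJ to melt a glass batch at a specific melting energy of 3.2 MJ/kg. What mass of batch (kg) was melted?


Rearrange E = m * s for m:
  m = E / s
  m = 1155.2 / 3.2 = 361.0 kg

361.0 kg


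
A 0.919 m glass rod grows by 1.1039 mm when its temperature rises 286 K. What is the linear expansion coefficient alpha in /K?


Rearrange dL = alpha * L0 * dT for alpha:
  alpha = dL / (L0 * dT)
  alpha = (1.1039 / 1000) / (0.919 * 286) = 0.0000042 /K = 4.2 x 10^-6 /K

4.2 x 10^-6 /K


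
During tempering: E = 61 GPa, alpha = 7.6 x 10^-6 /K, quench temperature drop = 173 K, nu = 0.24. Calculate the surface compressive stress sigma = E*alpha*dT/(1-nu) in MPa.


Tempering stress: sigma = E * alpha * dT / (1 - nu)
  E (MPa) = 61 * 1000 = 61000
  Numerator = 61000 * (7.6 x 10^-6) * 173 = 80.2028
  Denominator = 1 - 0.24 = 0.76
  sigma = 80.2028 / 0.76 = 105.5 MPa

105.5 MPa


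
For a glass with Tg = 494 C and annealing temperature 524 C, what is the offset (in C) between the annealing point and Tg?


Offset = T_anneal - Tg:
  offset = 524 - 494 = 30 C

30 C


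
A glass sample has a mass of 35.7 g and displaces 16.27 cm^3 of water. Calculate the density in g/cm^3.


Use the definition of density:
  rho = mass / volume
  rho = 35.7 / 16.27 = 2.194 g/cm^3

2.194 g/cm^3


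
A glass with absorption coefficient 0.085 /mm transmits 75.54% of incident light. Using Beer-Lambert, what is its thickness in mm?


Rearrange T = exp(-alpha * thickness):
  thickness = -ln(T) / alpha
  T = 75.54/100 = 0.7554
  ln(T) = -0.28051
  -ln(T) = 0.28051
  thickness = 0.28051 / 0.085 = 3.3 mm

3.3 mm


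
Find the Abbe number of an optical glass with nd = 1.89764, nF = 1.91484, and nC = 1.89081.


Abbe number formula: Vd = (nd - 1) / (nF - nC)
  nd - 1 = 1.89764 - 1 = 0.89764
  nF - nC = 1.91484 - 1.89081 = 0.02403
  Vd = 0.89764 / 0.02403 = 37.35

37.35


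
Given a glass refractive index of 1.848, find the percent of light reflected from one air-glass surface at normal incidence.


Fresnel reflectance at normal incidence:
  R = ((n - 1)/(n + 1))^2
  (n - 1)/(n + 1) = (1.848 - 1)/(1.848 + 1) = 0.297753
  R = 0.297753^2 = 0.0886568
  R(%) = 0.0886568 * 100 = 8.866%

8.866%


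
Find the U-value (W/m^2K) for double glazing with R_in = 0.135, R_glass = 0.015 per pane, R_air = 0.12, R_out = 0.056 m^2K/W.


Total thermal resistance (series):
  R_total = R_in + R_glass + R_air + R_glass + R_out
  R_total = 0.135 + 0.015 + 0.12 + 0.015 + 0.056 = 0.341 m^2K/W
U-value = 1 / R_total = 1 / 0.341 = 2.933 W/m^2K

2.933 W/m^2K


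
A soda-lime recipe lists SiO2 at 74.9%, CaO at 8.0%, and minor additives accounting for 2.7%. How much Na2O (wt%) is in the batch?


Pieces sum to 100%:
  Na2O = 100 - (SiO2 + CaO + others)
  Na2O = 100 - (74.9 + 8.0 + 2.7) = 14.4%

14.4%


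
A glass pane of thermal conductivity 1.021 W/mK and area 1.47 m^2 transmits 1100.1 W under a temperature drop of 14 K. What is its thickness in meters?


Fourier's law: t = k * A * dT / Q
  t = 1.021 * 1.47 * 14 / 1100.1
  t = 21.01218 / 1100.1 = 0.0191 m

0.0191 m


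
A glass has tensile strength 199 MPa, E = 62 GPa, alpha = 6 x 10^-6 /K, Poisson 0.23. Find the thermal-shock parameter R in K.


Thermal shock resistance: R = sigma * (1 - nu) / (E * alpha)
  Numerator = 199 * (1 - 0.23) = 153.23
  Denominator = 62 * 1000 * (6 x 10^-6) = 0.372
  R = 153.23 / 0.372 = 411.9 K

411.9 K


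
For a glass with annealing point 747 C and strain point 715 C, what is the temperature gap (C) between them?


Gap = T_anneal - T_strain:
  gap = 747 - 715 = 32 C

32 C


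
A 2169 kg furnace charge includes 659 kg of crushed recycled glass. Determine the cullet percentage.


Cullet ratio = (cullet mass / total batch mass) * 100
  Ratio = 659 / 2169 * 100 = 30.38%

30.38%


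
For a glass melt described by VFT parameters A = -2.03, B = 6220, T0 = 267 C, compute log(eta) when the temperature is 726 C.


VFT equation: log(eta) = A + B / (T - T0)
  T - T0 = 726 - 267 = 459
  B / (T - T0) = 6220 / 459 = 13.551
  log(eta) = -2.03 + 13.551 = 11.521

11.521


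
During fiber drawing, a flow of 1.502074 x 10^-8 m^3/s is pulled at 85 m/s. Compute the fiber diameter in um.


Cross-sectional area from continuity:
  A = Q / v = 1.502074 x 10^-8 / 85 = 1.767146 x 10^-10 m^2
Diameter from circular cross-section:
  d = sqrt(4A / pi) * 10^6 (m -> um)
  d = sqrt(4 * 1.767146 x 10^-10 / pi) * 10^6 = 15.0 um

15.0 um


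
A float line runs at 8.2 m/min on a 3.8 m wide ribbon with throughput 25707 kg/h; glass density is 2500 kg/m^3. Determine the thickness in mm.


Ribbon cross-section from mass balance:
  Volume rate = throughput / density = 25707 / 2500 = 10.2828 m^3/h
  thickness = volume rate / (speed * 60 * width), i.e.
  thickness = throughput / (60 * speed * width * density) * 1000
  thickness = 25707 / (60 * 8.2 * 3.8 * 2500) * 1000 = 5.5 mm

5.5 mm


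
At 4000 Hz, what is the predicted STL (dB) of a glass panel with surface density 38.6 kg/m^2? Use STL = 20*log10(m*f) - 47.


Mass law: STL = 20 * log10(m * f) - 47
  m * f = 38.6 * 4000 = 154400
  log10(154400) = 5.18865
  STL = 20 * 5.18865 - 47 = 103.773 - 47 = 56.8 dB

56.8 dB


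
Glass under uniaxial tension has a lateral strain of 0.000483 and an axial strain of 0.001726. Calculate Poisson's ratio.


Poisson's ratio: nu = lateral strain / axial strain
  nu = 0.000483 / 0.001726 = 0.2798

0.2798


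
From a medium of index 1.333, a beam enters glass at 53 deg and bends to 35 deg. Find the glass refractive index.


Apply Snell's law: n1 * sin(theta1) = n2 * sin(theta2)
  n2 = n1 * sin(theta1) / sin(theta2)
  sin(53) = 0.798636
  sin(35) = 0.573576
  n2 = 1.333 * 0.798636 / 0.573576 = 1.856

1.856


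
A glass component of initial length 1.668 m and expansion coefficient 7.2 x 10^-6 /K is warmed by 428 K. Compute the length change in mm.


Thermal expansion formula: dL = alpha * L0 * dT
  dL = (7.2 x 10^-6) * 1.668 * 428 = 0.00514011 m
Convert to mm: 0.00514011 * 1000 = 5.1401 mm

5.1401 mm


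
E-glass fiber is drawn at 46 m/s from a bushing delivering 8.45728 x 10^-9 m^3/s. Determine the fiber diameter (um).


Cross-sectional area from continuity:
  A = Q / v = 8.45728 x 10^-9 / 46 = 1.838539 x 10^-10 m^2
Diameter from circular cross-section:
  d = sqrt(4A / pi) * 10^6 (m -> um)
  d = sqrt(4 * 1.838539 x 10^-10 / pi) * 10^6 = 15.3 um

15.3 um


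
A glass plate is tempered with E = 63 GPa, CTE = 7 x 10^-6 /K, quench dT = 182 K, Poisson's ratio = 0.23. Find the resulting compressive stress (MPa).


Tempering stress: sigma = E * alpha * dT / (1 - nu)
  E (MPa) = 63 * 1000 = 63000
  Numerator = 63000 * (7 x 10^-6) * 182 = 80.262
  Denominator = 1 - 0.23 = 0.77
  sigma = 80.262 / 0.77 = 104.2 MPa

104.2 MPa


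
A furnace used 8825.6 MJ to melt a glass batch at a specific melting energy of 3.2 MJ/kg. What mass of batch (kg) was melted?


Rearrange E = m * s for m:
  m = E / s
  m = 8825.6 / 3.2 = 2758.0 kg

2758.0 kg


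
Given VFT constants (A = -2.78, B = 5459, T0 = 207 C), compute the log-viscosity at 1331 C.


VFT equation: log(eta) = A + B / (T - T0)
  T - T0 = 1331 - 207 = 1124
  B / (T - T0) = 5459 / 1124 = 4.857
  log(eta) = -2.78 + 4.857 = 2.077

2.077


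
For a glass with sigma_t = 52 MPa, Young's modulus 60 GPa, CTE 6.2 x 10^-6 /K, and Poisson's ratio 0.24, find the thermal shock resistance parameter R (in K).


Thermal shock resistance: R = sigma * (1 - nu) / (E * alpha)
  Numerator = 52 * (1 - 0.24) = 39.52
  Denominator = 60 * 1000 * (6.2 x 10^-6) = 0.372
  R = 39.52 / 0.372 = 106.2 K

106.2 K


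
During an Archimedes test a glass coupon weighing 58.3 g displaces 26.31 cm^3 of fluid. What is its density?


Use the definition of density:
  rho = mass / volume
  rho = 58.3 / 26.31 = 2.216 g/cm^3

2.216 g/cm^3


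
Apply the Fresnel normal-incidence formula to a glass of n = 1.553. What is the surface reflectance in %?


Fresnel reflectance at normal incidence:
  R = ((n - 1)/(n + 1))^2
  (n - 1)/(n + 1) = (1.553 - 1)/(1.553 + 1) = 0.216608
  R = 0.216608^2 = 0.046919
  R(%) = 0.046919 * 100 = 4.692%

4.692%


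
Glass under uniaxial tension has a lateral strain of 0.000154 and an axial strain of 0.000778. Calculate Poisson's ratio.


Poisson's ratio: nu = lateral strain / axial strain
  nu = 0.000154 / 0.000778 = 0.1979

0.1979


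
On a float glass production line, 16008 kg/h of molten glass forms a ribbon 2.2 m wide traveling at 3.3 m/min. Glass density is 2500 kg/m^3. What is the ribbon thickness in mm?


Ribbon cross-section from mass balance:
  Volume rate = throughput / density = 16008 / 2500 = 6.4032 m^3/h
  thickness = volume rate / (speed * 60 * width), i.e.
  thickness = throughput / (60 * speed * width * density) * 1000
  thickness = 16008 / (60 * 3.3 * 2.2 * 2500) * 1000 = 14.7 mm

14.7 mm


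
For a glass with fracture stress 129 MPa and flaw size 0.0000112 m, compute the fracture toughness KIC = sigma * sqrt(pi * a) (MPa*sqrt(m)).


Fracture toughness: KIC = sigma * sqrt(pi * a)
  pi * a = pi * 0.0000112 = 0.000035186
  sqrt(pi * a) = 0.005932
  KIC = 129 * 0.005932 = 0.765 MPa*sqrt(m)

0.765 MPa*sqrt(m)


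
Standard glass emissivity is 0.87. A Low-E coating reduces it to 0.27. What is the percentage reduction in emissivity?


Percentage reduction = (1 - coated/uncoated) * 100
  Ratio = 0.27 / 0.87 = 0.3103
  Reduction = (1 - 0.3103) * 100 = 69.0%

69.0%


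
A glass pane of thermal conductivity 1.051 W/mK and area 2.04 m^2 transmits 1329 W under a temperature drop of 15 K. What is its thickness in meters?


Fourier's law: t = k * A * dT / Q
  t = 1.051 * 2.04 * 15 / 1329
  t = 32.1606 / 1329 = 0.0242 m

0.0242 m


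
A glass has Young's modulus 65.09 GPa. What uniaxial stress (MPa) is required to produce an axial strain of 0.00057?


Rearrange E = sigma / epsilon:
  sigma = E * epsilon
  E (MPa) = 65.09 * 1000 = 65090
  sigma = 65090 * 0.00057 = 37.1 MPa

37.1 MPa


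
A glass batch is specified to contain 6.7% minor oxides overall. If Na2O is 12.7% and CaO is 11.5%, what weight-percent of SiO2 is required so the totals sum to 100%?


Known pieces sum to 100%:
  SiO2 = 100 - (others + Na2O + CaO)
  SiO2 = 100 - (6.7 + 12.7 + 11.5) = 69.1%

69.1%


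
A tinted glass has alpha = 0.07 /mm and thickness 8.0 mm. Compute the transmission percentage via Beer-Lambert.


Beer-Lambert law: T = exp(-alpha * thickness)
  exponent = -0.07 * 8.0 = -0.56
  T = exp(-0.56) = 0.5712
  Percentage = 0.5712 * 100 = 57.12%

57.12%


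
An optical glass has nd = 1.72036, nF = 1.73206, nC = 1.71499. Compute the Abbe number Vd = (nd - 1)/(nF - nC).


Abbe number formula: Vd = (nd - 1) / (nF - nC)
  nd - 1 = 1.72036 - 1 = 0.72036
  nF - nC = 1.73206 - 1.71499 = 0.01707
  Vd = 0.72036 / 0.01707 = 42.2

42.2


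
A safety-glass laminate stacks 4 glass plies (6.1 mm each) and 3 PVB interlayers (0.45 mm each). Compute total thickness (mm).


Total thickness = glass contribution + PVB contribution
  Glass: 4 * 6.1 = 24.4 mm
  PVB: 3 * 0.45 = 1.35 mm
  Total = 24.4 + 1.35 = 25.75 mm

25.75 mm


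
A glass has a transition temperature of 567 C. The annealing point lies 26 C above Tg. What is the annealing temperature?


The annealing temperature is Tg plus the offset:
  T_anneal = 567 + 26 = 593 C

593 C


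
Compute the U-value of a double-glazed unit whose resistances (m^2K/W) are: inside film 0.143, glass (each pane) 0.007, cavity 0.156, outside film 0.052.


Total thermal resistance (series):
  R_total = R_in + R_glass + R_air + R_glass + R_out
  R_total = 0.143 + 0.007 + 0.156 + 0.007 + 0.052 = 0.365 m^2K/W
U-value = 1 / R_total = 1 / 0.365 = 2.74 W/m^2K

2.74 W/m^2K


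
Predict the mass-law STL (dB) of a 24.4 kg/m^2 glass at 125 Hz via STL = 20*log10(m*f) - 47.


Mass law: STL = 20 * log10(m * f) - 47
  m * f = 24.4 * 125 = 3050
  log10(3050) = 3.4843
  STL = 20 * 3.4843 - 47 = 69.686 - 47 = 22.7 dB

22.7 dB


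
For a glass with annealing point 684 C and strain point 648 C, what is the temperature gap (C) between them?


Gap = T_anneal - T_strain:
  gap = 684 - 648 = 36 C

36 C


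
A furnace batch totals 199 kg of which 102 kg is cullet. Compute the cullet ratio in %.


Cullet ratio = (cullet mass / total batch mass) * 100
  Ratio = 102 / 199 * 100 = 51.26%

51.26%


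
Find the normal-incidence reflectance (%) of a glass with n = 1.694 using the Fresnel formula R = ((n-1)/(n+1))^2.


Fresnel reflectance at normal incidence:
  R = ((n - 1)/(n + 1))^2
  (n - 1)/(n + 1) = (1.694 - 1)/(1.694 + 1) = 0.25761
  R = 0.25761^2 = 0.0663629
  R(%) = 0.0663629 * 100 = 6.636%

6.636%


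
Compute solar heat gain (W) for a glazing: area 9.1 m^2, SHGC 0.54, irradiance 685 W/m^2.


Solar heat gain: Q = Area * SHGC * Irradiance
  Q = 9.1 * 0.54 * 685 = 3366.1 W

3366.1 W


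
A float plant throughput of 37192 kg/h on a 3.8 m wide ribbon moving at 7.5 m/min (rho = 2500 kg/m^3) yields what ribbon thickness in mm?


Ribbon cross-section from mass balance:
  Volume rate = throughput / density = 37192 / 2500 = 14.8768 m^3/h
  thickness = volume rate / (speed * 60 * width), i.e.
  thickness = throughput / (60 * speed * width * density) * 1000
  thickness = 37192 / (60 * 7.5 * 3.8 * 2500) * 1000 = 8.7 mm

8.7 mm


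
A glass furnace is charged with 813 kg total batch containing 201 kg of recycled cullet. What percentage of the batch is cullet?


Cullet ratio = (cullet mass / total batch mass) * 100
  Ratio = 201 / 813 * 100 = 24.72%

24.72%


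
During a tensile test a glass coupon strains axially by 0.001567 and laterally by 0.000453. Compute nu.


Poisson's ratio: nu = lateral strain / axial strain
  nu = 0.000453 / 0.001567 = 0.2891

0.2891


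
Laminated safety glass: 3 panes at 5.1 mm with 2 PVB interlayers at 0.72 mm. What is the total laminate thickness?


Total thickness = glass contribution + PVB contribution
  Glass: 3 * 5.1 = 15.3 mm
  PVB: 2 * 0.72 = 1.44 mm
  Total = 15.3 + 1.44 = 16.74 mm

16.74 mm


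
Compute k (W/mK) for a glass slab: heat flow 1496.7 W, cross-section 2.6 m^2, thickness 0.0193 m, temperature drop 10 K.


Fourier's law rearranged: k = Q * t / (A * dT)
  Numerator = 1496.7 * 0.0193 = 28.88631
  Denominator = 2.6 * 10 = 26.0
  k = 28.88631 / 26.0 = 1.111 W/mK

1.111 W/mK


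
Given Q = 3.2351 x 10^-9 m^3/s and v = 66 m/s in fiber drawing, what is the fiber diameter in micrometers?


Cross-sectional area from continuity:
  A = Q / v = 3.2351 x 10^-9 / 66 = 4.901667 x 10^-11 m^2
Diameter from circular cross-section:
  d = sqrt(4A / pi) * 10^6 (m -> um)
  d = sqrt(4 * 4.901667 x 10^-11 / pi) * 10^6 = 7.9 um

7.9 um


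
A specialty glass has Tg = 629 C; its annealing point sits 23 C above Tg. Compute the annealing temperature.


The annealing temperature is Tg plus the offset:
  T_anneal = 629 + 23 = 652 C

652 C


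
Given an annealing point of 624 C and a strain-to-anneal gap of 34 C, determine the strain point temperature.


Strain point = annealing point - difference:
  T_strain = 624 - 34 = 590 C

590 C


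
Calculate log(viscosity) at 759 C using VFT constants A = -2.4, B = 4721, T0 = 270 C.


VFT equation: log(eta) = A + B / (T - T0)
  T - T0 = 759 - 270 = 489
  B / (T - T0) = 4721 / 489 = 9.654
  log(eta) = -2.4 + 9.654 = 7.254

7.254


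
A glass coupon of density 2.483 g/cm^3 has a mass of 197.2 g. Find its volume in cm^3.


Rearrange rho = m / V:
  V = m / rho
  V = 197.2 / 2.483 = 79.42 cm^3

79.42 cm^3


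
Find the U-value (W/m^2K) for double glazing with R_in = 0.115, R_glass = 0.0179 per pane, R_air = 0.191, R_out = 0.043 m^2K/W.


Total thermal resistance (series):
  R_total = R_in + R_glass + R_air + R_glass + R_out
  R_total = 0.115 + 0.0179 + 0.191 + 0.0179 + 0.043 = 0.3848 m^2K/W
U-value = 1 / R_total = 1 / 0.3848 = 2.599 W/m^2K

2.599 W/m^2K


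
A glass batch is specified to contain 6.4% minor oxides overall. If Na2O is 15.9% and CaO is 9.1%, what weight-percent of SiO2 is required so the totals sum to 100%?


Known pieces sum to 100%:
  SiO2 = 100 - (others + Na2O + CaO)
  SiO2 = 100 - (6.4 + 15.9 + 9.1) = 68.6%

68.6%


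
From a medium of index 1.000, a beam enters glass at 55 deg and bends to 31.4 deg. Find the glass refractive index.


Apply Snell's law: n1 * sin(theta1) = n2 * sin(theta2)
  n2 = n1 * sin(theta1) / sin(theta2)
  sin(55) = 0.819152
  sin(31.4) = 0.52101
  n2 = 1.000 * 0.819152 / 0.52101 = 1.5722

1.5722


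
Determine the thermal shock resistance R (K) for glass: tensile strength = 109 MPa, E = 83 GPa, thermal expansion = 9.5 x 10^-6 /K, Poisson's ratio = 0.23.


Thermal shock resistance: R = sigma * (1 - nu) / (E * alpha)
  Numerator = 109 * (1 - 0.23) = 83.93
  Denominator = 83 * 1000 * (9.5 x 10^-6) = 0.7885
  R = 83.93 / 0.7885 = 106.4 K

106.4 K


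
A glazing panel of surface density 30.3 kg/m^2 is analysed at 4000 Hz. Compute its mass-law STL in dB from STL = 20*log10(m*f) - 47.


Mass law: STL = 20 * log10(m * f) - 47
  m * f = 30.3 * 4000 = 121200
  log10(121200) = 5.0835
  STL = 20 * 5.0835 - 47 = 101.67 - 47 = 54.7 dB

54.7 dB


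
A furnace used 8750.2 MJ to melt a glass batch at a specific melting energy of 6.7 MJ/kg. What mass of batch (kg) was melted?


Rearrange E = m * s for m:
  m = E / s
  m = 8750.2 / 6.7 = 1306.0 kg

1306.0 kg


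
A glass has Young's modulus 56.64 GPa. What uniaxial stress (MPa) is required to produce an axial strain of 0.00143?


Rearrange E = sigma / epsilon:
  sigma = E * epsilon
  E (MPa) = 56.64 * 1000 = 56640
  sigma = 56640 * 0.00143 = 81.0 MPa

81.0 MPa


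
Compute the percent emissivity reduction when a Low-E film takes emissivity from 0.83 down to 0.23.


Percentage reduction = (1 - coated/uncoated) * 100
  Ratio = 0.23 / 0.83 = 0.2771
  Reduction = (1 - 0.2771) * 100 = 72.3%

72.3%


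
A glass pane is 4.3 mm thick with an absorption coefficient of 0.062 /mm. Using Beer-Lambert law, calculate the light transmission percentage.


Beer-Lambert law: T = exp(-alpha * thickness)
  exponent = -0.062 * 4.3 = -0.2666
  T = exp(-0.2666) = 0.766
  Percentage = 0.766 * 100 = 76.6%

76.6%


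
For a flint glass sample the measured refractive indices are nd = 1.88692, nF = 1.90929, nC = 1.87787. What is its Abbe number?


Abbe number formula: Vd = (nd - 1) / (nF - nC)
  nd - 1 = 1.88692 - 1 = 0.88692
  nF - nC = 1.90929 - 1.87787 = 0.03142
  Vd = 0.88692 / 0.03142 = 28.23

28.23
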